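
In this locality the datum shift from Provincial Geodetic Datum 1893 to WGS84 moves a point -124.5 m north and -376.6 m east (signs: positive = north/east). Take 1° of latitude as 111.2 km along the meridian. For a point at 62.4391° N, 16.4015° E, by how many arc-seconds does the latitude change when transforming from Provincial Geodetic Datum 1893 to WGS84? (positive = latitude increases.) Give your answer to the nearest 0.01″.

1° of latitude = 111.2 km, so Δφ = -124.5 / 111200 = -0.0011196° = -4.031″.

Δφ = -4.03″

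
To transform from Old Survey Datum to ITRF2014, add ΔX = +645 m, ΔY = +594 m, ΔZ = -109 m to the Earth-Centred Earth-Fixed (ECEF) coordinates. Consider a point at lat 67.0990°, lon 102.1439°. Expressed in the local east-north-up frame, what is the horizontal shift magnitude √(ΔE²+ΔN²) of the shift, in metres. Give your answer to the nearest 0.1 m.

880.6 m

At φ = 67.0990°, λ = 102.1439°: sin φ = 0.921179, cos φ = 0.389140, sin λ = 0.977622, cos λ = -0.210368.
ΔE = −sin λ·ΔX + cos λ·ΔY = −(0.977622)·(645) + (-0.210368)·(594) = -755.52 m.
ΔN = −sin φ cos λ·ΔX − sin φ sin λ·ΔY + cos φ·ΔZ = −(0.921179)(-0.210368)(645) − (0.921179)(0.977622)(594) + (0.389140)(-109) = -452.36 m.
Horizontal magnitude = √(ΔE² + ΔN²) = √((-755.52)² + (-452.36)²) = 880.59 m.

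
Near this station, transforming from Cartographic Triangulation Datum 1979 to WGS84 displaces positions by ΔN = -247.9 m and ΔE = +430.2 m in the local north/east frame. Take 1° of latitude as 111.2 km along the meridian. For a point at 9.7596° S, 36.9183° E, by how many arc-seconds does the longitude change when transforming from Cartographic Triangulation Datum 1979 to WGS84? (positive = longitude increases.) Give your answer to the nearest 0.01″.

Δλ = 14.13″

At latitude -9.7596°, cos φ = 0.985528.
1° of longitude at this latitude = 111.2 × cos φ = 109.59 km, so Δλ = 430.2 / 109590.7 = 0.0039255° = 14.132″.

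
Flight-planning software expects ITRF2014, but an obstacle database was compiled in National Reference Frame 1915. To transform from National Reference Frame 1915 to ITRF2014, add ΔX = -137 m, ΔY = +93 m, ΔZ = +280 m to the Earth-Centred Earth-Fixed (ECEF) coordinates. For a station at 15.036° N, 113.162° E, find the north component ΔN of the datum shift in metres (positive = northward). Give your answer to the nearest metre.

ΔN = 234 m

The local north axis is (−sin φ cos λ, −sin φ sin λ, cos φ), giving ΔN = -13.980 − 22.182 + 270.414 = 234.25 m.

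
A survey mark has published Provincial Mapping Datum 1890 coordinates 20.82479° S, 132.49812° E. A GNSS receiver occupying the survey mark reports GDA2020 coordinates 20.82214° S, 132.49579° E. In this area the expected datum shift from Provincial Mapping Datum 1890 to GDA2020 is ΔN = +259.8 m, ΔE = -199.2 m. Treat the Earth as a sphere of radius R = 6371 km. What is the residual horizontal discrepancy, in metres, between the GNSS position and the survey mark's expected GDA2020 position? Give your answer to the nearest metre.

Observed coordinate differences: Δφ = +0.00265°, Δλ = -0.00233°.
Converting to metres (1° lat = 111195 m, cos φ = 0.934672): observed ΔN = 294.7 m, observed ΔE = -242.2 m.
Subtracting the expected shift leaves a residual of 294.7 − (259.8) = 34.9 m north and -242.2 − (-199.2) = -43.0 m east.
Residual distance = √(34.9² + (-43.0)²) = 55.3 m.

55 m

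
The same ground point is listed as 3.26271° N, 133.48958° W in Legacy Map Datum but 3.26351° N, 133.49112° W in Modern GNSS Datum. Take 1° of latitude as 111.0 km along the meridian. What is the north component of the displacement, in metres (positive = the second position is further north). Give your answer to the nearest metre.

ΔN = 89 m

Δφ = 3.26351° − 3.26271° = +0.00080°; Δλ = -133.49112° − -133.48958° = -0.00154°.
ΔN = Δφ × 111000 = 88.8 m; ΔE = Δλ × 111000 × cos(3.26271°) = -0.00154 × 111000 × 0.998379 = -170.7 m.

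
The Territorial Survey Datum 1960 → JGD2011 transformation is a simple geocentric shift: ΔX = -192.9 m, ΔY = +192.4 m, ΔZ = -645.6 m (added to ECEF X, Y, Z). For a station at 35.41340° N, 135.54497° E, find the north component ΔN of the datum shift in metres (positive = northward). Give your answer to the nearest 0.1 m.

ΔN = -684.0 m

The local north axis is (−sin φ cos λ, −sin φ sin λ, cos φ), giving ΔN = -79.789 − 78.082 − 526.159 = -684.03 m.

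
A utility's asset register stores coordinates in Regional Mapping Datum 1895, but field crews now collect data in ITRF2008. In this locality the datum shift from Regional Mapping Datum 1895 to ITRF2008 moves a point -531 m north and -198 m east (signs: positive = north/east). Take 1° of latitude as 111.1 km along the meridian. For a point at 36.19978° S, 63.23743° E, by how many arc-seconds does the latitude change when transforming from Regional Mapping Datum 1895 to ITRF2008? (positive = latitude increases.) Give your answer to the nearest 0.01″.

Δφ = -17.21″

1° of latitude = 111.1 km, so Δφ = -531.0 / 111100 = -0.0047795° = -17.206″.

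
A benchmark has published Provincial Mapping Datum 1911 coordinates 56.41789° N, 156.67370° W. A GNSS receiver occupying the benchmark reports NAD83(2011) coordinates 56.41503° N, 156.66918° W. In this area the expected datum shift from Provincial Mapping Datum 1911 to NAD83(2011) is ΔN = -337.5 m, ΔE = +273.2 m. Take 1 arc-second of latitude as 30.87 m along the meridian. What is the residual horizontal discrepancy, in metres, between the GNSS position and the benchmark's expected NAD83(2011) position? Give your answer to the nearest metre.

Observed coordinate differences: Δφ = -0.00286°, Δλ = +0.00452°.
Converting to metres (1° lat = 111132 m, cos φ = 0.553131): observed ΔN = -317.8 m, observed ΔE = 277.8 m.
Subtracting the expected shift leaves a residual of -317.8 − (-337.5) = 19.7 m north and 277.8 − (273.2) = 4.6 m east.
Residual distance = √(19.7² + 4.6²) = 20.2 m.

20 m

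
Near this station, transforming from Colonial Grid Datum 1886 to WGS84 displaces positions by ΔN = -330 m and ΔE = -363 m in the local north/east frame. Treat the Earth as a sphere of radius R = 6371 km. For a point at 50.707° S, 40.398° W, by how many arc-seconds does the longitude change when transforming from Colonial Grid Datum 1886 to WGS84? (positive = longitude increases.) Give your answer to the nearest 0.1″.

At latitude -50.707°, cos φ = 0.633286.
One radian of longitude at latitude φ spans R cos φ, so Δλ = ΔE / (R cos φ) = -363.0 / (6371000 × 0.633286) = -8.9970e-05 rad = -18.558″.

Δλ = -18.6″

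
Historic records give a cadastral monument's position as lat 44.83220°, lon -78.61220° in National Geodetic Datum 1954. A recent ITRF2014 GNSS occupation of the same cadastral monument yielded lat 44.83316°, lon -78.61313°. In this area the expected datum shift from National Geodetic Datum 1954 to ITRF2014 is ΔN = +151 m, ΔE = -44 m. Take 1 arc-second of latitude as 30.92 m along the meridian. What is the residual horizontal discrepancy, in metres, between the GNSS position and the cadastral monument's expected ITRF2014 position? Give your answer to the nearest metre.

Observed coordinate differences: Δφ = +0.00096°, Δλ = -0.00093°.
Converting to metres (1° lat = 111312 m, cos φ = 0.709175): observed ΔN = 106.9 m, observed ΔE = -73.4 m.
Subtracting the expected shift leaves a residual of 106.9 − (151) = -44.1 m north and -73.4 − (-44) = -29.4 m east.
Residual distance = √((-44.1)² + (-29.4)²) = 53.0 m.

53 m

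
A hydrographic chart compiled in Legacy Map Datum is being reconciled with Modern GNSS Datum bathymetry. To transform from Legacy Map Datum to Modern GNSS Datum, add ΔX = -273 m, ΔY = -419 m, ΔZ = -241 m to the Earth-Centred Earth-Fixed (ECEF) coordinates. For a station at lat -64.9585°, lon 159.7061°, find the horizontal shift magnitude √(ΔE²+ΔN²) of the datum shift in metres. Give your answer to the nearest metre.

The local east axis at (φ, λ) is (−sin λ, cos λ, 0), so ΔE = −sin(159.7061°)·(-273) + cos(159.7061°)·(-419) = 487.68 m.
The local north axis is (−sin φ cos λ, −sin φ sin λ, cos φ), giving ΔN = 231.985 − 131.664 − 102.009 = -1.69 m.
Horizontal magnitude = √(ΔE² + ΔN²) = √(487.68² + (-1.69)²) = 487.68 m.

488 m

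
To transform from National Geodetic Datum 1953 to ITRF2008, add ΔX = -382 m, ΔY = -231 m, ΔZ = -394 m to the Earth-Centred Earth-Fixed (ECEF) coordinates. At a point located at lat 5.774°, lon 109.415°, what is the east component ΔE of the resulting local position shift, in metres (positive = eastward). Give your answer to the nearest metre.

At φ = 5.774°, λ = 109.415°: sin φ = 0.100605, cos φ = 0.994926, sin λ = 0.943136, cos λ = -0.332408.
ΔE = −sin λ·ΔX + cos λ·ΔY = −(0.943136)·(-382) + (-0.332408)·(-231) = 437.06 m.

ΔE = 437 m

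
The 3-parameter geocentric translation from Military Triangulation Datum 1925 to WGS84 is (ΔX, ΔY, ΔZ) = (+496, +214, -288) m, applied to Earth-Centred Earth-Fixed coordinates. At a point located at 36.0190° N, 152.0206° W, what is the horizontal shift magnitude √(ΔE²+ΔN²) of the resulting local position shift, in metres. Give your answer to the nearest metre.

94 m

At φ = 36.0190°, λ = -152.0206°: sin φ = 0.588054, cos φ = 0.808822, sin λ = -0.469154, cos λ = -0.883116.
ΔE = −sin λ·ΔX + cos λ·ΔY = −(-0.469154)·(496) + (-0.883116)·(214) = 43.71 m.
ΔN = −sin φ cos λ·ΔX − sin φ sin λ·ΔY + cos φ·ΔZ = −(0.588054)(-0.883116)(496) − (0.588054)(-0.469154)(214) + (0.808822)(-288) = 83.68 m.
Horizontal magnitude = √(ΔE² + ΔN²) = √(43.71² + 83.68²) = 94.41 m.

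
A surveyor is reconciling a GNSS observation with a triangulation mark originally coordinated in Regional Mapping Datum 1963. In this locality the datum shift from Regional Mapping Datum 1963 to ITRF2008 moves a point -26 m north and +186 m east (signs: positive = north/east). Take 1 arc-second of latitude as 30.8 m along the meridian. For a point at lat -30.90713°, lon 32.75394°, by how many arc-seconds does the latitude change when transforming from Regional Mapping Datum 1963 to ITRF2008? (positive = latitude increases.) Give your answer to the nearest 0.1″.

Δφ = -0.8″

1″ of latitude = 30.80 m, so Δφ = -26.0 / 30.80 = -0.844″.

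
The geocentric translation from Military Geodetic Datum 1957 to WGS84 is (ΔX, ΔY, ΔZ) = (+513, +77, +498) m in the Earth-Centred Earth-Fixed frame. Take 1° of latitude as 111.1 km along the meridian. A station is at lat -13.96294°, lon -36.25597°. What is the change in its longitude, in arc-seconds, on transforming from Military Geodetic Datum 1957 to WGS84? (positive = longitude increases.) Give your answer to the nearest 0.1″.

sin φ = -0.241294, cos φ = 0.970452, sin λ = -0.591394, cos λ = 0.806383.
East component: ΔE = −sin λ·ΔX + cos λ·ΔY = −(-0.591394)(513) + (0.806383)(77) = 365.48 m.
1° of latitude spans 111100 m; at latitude φ, 1° of longitude spans that × cos φ = 107817.2 m, so Δλ = 365.48 / 107817.2 × 3600 = 12.203″.

Δλ = 12.2″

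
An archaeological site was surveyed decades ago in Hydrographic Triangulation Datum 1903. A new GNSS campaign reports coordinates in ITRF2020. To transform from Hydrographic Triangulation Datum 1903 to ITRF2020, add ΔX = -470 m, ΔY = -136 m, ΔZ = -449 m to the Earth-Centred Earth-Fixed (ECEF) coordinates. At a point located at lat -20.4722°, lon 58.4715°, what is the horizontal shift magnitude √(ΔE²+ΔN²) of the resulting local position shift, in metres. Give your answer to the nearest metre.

639 m

The local east axis at (φ, λ) is (−sin λ, cos λ, 0), so ΔE = −sin(58.4715°)·(-470) + cos(58.4715°)·(-136) = 329.50 m.
The local north axis is (−sin φ cos λ, −sin φ sin λ, cos φ), giving ΔN = -85.960 − 40.545 − 420.642 = -547.15 m.
Horizontal magnitude = √(ΔE² + ΔN²) = √(329.50² + (-547.15)²) = 638.70 m.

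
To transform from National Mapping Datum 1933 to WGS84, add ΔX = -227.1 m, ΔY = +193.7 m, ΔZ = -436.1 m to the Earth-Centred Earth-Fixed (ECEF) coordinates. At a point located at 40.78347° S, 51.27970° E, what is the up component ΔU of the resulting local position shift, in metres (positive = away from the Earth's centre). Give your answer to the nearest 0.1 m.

The local up (radial) axis is (cos φ cos λ, cos φ sin λ, sin φ), giving ΔU = -107.562 + 114.430 + 284.861 = 291.73 m.

ΔU = 291.7 m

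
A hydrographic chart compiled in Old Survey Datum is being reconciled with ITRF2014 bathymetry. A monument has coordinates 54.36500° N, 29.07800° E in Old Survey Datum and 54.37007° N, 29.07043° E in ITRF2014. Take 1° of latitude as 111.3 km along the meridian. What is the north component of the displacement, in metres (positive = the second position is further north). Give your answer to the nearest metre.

Δφ = 54.37007° − 54.36500° = +0.00507°; Δλ = 29.07043° − 29.07800° = -0.00757°.
ΔN = Δφ × 111300 = 564.3 m; ΔE = Δλ × 111300 × cos(54.36500°) = -0.00757 × 111300 × 0.582620 = -490.9 m.

ΔN = 564 m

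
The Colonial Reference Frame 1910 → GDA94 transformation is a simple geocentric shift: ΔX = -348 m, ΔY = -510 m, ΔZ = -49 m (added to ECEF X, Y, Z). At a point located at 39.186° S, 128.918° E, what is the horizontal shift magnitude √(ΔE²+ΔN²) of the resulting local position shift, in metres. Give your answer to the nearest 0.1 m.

The local east axis at (φ, λ) is (−sin λ, cos λ, 0), so ΔE = −sin(128.918°)·(-348) + cos(128.918°)·(-510) = 591.15 m.
The local north axis is (−sin φ cos λ, −sin φ sin λ, cos φ), giving ΔN = 138.130 − 250.716 − 37.980 = -150.57 m.
Horizontal magnitude = √(ΔE² + ΔN²) = √(591.15² + (-150.57)²) = 610.02 m.

610.0 m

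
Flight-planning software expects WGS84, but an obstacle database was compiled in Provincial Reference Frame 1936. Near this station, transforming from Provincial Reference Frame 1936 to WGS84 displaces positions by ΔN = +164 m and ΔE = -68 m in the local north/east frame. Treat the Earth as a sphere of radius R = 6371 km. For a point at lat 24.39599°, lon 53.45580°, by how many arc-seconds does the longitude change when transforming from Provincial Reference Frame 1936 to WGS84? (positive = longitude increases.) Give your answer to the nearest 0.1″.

At latitude 24.39599°, cos φ = 0.910713.
One radian of longitude at latitude φ spans R cos φ, so Δλ = ΔE / (R cos φ) = -68.0 / (6371000 × 0.910713) = -1.1720e-05 rad = -2.417″.

Δλ = -2.4″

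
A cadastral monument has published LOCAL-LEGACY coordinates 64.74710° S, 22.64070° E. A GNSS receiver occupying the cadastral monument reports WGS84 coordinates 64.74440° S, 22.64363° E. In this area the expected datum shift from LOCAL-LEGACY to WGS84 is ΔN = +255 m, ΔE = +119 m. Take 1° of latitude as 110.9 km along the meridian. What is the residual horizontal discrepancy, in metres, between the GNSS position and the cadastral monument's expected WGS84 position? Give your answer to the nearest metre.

Observed coordinate differences: Δφ = +0.00270°, Δλ = +0.00293°.
Converting to metres (1° lat = 110900 m, cos φ = 0.426615): observed ΔN = 299.4 m, observed ΔE = 138.6 m.
Subtracting the expected shift leaves a residual of 299.4 − (255) = 44.4 m north and 138.6 − (119) = 19.6 m east.
Residual distance = √(44.4² + 19.6²) = 48.6 m.

49 m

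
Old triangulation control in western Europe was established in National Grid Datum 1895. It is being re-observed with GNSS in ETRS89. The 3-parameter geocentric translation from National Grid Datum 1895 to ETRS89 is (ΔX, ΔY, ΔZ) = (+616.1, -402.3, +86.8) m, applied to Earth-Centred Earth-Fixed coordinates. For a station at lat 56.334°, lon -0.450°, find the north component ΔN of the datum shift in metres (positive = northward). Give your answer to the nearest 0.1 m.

At φ = 56.334°, λ = -0.450°: sin φ = 0.832283, cos φ = 0.554351, sin λ = -0.007854, cos λ = 0.999969.
ΔN = −sin φ cos λ·ΔX − sin φ sin λ·ΔY + cos φ·ΔZ = −(0.832283)(0.999969)(616.1) − (0.832283)(-0.007854)(-402.3) + (0.554351)(86.8) = -467.27 m.

ΔN = -467.3 m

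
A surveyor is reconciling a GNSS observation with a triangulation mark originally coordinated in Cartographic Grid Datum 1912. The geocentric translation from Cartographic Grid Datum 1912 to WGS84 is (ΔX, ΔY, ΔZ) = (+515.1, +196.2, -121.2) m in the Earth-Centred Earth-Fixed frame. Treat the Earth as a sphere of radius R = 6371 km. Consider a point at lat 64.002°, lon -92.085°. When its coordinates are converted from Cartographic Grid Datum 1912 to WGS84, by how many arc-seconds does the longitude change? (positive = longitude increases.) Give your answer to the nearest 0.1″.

Δλ = 37.5″

sin φ = 0.898809, cos φ = 0.438340, sin λ = -0.999338, cos λ = -0.036382.
East component: ΔE = −sin λ·ΔX + cos λ·ΔY = −(-0.999338)(515.1) + (-0.036382)(196.2) = 507.62 m.
1° of latitude spans πR/180 = 111195 m; at latitude φ, 1° of longitude spans that × cos φ = 48741.2 m, so Δλ = 507.62 / 48741.2 × 3600 = 37.493″.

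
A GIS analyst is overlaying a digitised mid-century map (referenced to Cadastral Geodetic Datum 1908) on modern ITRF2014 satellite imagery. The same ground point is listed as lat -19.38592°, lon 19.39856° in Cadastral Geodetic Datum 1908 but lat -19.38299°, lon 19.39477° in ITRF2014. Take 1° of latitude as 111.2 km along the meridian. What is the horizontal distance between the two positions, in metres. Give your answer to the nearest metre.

514 m

Δφ = -19.38299° − -19.38592° = +0.00293°; Δλ = 19.39477° − 19.39856° = -0.00379°.
ΔN = Δφ × 111200 = 325.8 m; ΔE = Δλ × 111200 × cos(-19.38592°) = -0.00379 × 111200 × 0.943304 = -397.6 m.
Distance = √(ΔE² + ΔN²) = √((-397.6)² + 325.8²) = 514.0 m.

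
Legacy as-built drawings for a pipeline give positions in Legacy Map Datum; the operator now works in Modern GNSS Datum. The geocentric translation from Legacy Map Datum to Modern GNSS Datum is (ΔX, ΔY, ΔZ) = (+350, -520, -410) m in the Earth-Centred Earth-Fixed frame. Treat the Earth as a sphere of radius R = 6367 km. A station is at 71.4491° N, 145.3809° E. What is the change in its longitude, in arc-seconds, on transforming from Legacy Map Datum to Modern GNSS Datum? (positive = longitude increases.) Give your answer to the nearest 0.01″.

sin φ = 0.948041, cos φ = 0.318147, sin λ = 0.568118, cos λ = -0.822947.
East component: ΔE = −sin λ·ΔX + cos λ·ΔY = −(0.568118)(350) + (-0.822947)(-520) = 229.09 m.
1° of latitude spans πR/180 = 111125 m; at latitude φ, 1° of longitude spans that × cos φ = 35354.1 m, so Δλ = 229.09 / 35354.1 × 3600 = 23.328″.

Δλ = 23.33″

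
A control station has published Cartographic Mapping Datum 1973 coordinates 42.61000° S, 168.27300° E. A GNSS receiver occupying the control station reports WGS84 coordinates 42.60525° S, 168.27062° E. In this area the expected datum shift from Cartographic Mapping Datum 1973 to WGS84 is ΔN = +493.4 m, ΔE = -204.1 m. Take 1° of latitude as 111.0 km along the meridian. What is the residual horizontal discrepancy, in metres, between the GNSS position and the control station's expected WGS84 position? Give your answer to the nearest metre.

35 m

Observed coordinate differences: Δφ = +0.00475°, Δλ = -0.00238°.
Converting to metres (1° lat = 111000 m, cos φ = 0.735979): observed ΔN = 527.3 m, observed ΔE = -194.4 m.
Subtracting the expected shift leaves a residual of 527.3 − (493.4) = 33.9 m north and -194.4 − (-204.1) = 9.7 m east.
Residual distance = √(33.9² + 9.7²) = 35.2 m.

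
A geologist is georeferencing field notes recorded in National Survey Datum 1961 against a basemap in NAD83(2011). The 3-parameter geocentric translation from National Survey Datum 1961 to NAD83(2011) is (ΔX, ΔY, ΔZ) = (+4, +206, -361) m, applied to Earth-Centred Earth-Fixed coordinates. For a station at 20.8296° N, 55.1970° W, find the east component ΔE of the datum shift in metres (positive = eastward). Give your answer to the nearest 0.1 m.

ΔE = 120.9 m

The local east axis at (φ, λ) is (−sin λ, cos λ, 0), so ΔE = −sin(-55.1970°)·4 + cos(-55.1970°)·206 = 120.86 m.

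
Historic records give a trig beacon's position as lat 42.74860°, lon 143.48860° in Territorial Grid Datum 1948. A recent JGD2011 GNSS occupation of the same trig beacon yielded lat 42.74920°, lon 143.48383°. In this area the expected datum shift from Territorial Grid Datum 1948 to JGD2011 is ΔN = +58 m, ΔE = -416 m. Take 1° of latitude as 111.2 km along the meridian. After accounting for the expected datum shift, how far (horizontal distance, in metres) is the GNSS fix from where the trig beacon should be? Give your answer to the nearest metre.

Observed coordinate differences: Δφ = +0.00060°, Δλ = -0.00477°.
Converting to metres (1° lat = 111200 m, cos φ = 0.734339): observed ΔN = 66.7 m, observed ΔE = -389.5 m.
Subtracting the expected shift leaves a residual of 66.7 − (58) = 8.7 m north and -389.5 − (-416) = 26.5 m east.
Residual distance = √(8.7² + 26.5²) = 27.9 m.

28 m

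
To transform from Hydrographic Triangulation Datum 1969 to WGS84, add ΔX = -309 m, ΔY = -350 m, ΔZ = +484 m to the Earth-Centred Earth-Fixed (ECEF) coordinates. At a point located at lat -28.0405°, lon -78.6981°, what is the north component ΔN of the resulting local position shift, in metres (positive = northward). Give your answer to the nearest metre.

The local north axis is (−sin φ cos λ, −sin φ sin λ, cos φ), giving ΔN = -28.468 + 161.343 + 427.186 = 560.06 m.

ΔN = 560 m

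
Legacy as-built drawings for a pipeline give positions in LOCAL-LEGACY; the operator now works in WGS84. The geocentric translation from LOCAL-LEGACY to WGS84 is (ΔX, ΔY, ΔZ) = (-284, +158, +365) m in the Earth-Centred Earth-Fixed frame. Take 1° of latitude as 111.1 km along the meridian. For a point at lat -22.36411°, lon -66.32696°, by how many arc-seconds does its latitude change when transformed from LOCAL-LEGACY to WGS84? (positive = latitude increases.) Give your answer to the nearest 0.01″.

Δφ = 7.75″

sin φ = -0.380491, cos φ = 0.924785, sin λ = -0.915852, cos λ = 0.401517.
North component: ΔN = −sin φ cos λ·ΔX − sin φ sin λ·ΔY + cos φ·ΔZ = −(-0.380491)(0.401517)(-284) − (-0.380491)(-0.915852)(158) + (0.924785)(365) = 239.10 m.
1° of latitude spans 111100 m, so Δφ = 239.10 / 111100 × 3600 = 7.748″.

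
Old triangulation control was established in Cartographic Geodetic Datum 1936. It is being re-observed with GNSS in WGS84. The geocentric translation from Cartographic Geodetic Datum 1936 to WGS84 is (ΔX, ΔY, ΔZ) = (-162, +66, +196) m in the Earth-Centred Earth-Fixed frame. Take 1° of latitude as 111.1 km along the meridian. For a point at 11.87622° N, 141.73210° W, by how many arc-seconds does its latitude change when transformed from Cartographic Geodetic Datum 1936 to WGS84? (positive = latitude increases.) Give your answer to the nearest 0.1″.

sin φ = 0.205798, cos φ = 0.978594, sin λ = -0.619339, cos λ = -0.785123.
North component: ΔN = −sin φ cos λ·ΔX − sin φ sin λ·ΔY + cos φ·ΔZ = −(0.205798)(-0.785123)(-162) − (0.205798)(-0.619339)(66) + (0.978594)(196) = 174.04 m.
1° of latitude spans 111100 m, so Δφ = 174.04 / 111100 × 3600 = 5.640″.

Δφ = 5.6″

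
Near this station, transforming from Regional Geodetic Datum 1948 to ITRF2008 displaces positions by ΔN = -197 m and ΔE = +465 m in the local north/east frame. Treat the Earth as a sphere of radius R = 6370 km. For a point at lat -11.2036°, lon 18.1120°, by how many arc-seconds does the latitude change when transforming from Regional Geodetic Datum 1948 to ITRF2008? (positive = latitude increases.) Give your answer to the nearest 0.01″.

Δφ = -6.38″

On a sphere of radius R, 1 rad of latitude = R, so Δφ = ΔN / R = -197.0 / 6370000 = -3.0926e-05 rad = -6.379″.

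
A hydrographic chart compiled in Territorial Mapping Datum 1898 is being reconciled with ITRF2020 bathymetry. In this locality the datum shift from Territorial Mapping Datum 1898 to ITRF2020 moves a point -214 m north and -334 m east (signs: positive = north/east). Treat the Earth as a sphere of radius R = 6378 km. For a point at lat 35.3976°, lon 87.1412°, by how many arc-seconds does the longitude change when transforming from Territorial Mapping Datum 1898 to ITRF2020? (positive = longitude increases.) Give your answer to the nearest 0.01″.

At latitude 35.3976°, cos φ = 0.815152.
One radian of longitude at latitude φ spans R cos φ, so Δλ = ΔE / (R cos φ) = -334.0 / (6378000 × 0.815152) = -6.4243e-05 rad = -13.251″.

Δλ = -13.25″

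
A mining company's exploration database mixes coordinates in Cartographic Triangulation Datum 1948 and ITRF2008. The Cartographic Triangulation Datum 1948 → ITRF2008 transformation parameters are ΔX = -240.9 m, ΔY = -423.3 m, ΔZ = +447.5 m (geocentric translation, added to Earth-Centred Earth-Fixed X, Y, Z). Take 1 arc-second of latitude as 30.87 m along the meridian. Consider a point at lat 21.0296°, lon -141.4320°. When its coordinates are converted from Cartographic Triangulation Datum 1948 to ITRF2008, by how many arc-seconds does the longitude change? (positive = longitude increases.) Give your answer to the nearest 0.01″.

sin φ = 0.358850, cos φ = 0.933395, sin λ = -0.623443, cos λ = -0.781869.
East component: ΔE = −sin λ·ΔX + cos λ·ΔY = −(-0.623443)(-240.9) + (-0.781869)(-423.3) = 180.78 m.
1° of latitude spans 3600 × 30.87 = 111132 m; at latitude φ, 1° of longitude spans that × cos φ = 103730.1 m, so Δλ = 180.78 / 103730.1 × 3600 = 6.274″.

Δλ = 6.27″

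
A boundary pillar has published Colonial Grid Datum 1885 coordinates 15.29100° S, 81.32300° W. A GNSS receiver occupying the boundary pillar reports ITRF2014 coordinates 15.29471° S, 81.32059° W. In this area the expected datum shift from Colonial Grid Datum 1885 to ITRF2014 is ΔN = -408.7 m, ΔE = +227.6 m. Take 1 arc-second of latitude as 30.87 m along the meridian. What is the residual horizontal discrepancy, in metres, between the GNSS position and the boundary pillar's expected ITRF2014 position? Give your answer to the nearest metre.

Observed coordinate differences: Δφ = -0.00371°, Δλ = +0.00241°.
Converting to metres (1° lat = 111132 m, cos φ = 0.964599): observed ΔN = -412.3 m, observed ΔE = 258.3 m.
Subtracting the expected shift leaves a residual of -412.3 − (-408.7) = -3.6 m north and 258.3 − (227.6) = 30.7 m east.
Residual distance = √((-3.6)² + 30.7²) = 31.0 m.

31 m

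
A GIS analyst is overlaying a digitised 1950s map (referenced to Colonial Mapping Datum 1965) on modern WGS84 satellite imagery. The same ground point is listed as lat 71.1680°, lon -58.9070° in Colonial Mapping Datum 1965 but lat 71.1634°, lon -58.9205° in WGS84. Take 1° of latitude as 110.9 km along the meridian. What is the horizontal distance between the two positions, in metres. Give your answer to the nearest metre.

Δφ = 71.1634° − 71.1680° = -0.0046°; Δλ = -58.9205° − -58.9070° = -0.0135°.
ΔN = Δφ × 110900 = -510.1 m; ΔE = Δλ × 110900 × cos(71.1680°) = -0.0135 × 110900 × 0.322794 = -483.3 m.
Distance = √(ΔE² + ΔN²) = √((-483.3)² + (-510.1)²) = 702.7 m.

703 m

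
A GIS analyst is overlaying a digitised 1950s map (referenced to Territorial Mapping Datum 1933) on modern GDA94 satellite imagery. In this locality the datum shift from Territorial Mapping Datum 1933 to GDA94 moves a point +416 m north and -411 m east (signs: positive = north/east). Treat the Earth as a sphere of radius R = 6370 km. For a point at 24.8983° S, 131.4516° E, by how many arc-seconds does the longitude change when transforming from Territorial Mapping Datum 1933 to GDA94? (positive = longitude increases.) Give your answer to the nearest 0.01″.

Δλ = -14.67″

At latitude -24.8983°, cos φ = 0.907057.
One radian of longitude at latitude φ spans R cos φ, so Δλ = ΔE / (R cos φ) = -411.0 / (6370000 × 0.907057) = -7.1132e-05 rad = -14.672″.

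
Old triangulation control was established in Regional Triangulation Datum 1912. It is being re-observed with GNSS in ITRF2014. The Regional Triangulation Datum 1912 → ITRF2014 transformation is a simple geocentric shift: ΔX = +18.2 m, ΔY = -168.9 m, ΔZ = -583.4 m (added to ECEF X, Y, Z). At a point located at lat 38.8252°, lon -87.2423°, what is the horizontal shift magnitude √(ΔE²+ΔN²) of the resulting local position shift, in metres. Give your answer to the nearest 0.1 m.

At φ = 38.8252°, λ = -87.2423°: sin φ = 0.626947, cos φ = 0.779062, sin λ = -0.998842, cos λ = 0.048112.
ΔE = −sin λ·ΔX + cos λ·ΔY = −(-0.998842)·(18.2) + (0.048112)·(-168.9) = 10.05 m.
ΔN = −sin φ cos λ·ΔX − sin φ sin λ·ΔY + cos φ·ΔZ = −(0.626947)(0.048112)(18.2) − (0.626947)(-0.998842)(-168.9) + (0.779062)(-583.4) = -560.82 m.
Horizontal magnitude = √(ΔE² + ΔN²) = √(10.05² + (-560.82)²) = 560.91 m.

560.9 m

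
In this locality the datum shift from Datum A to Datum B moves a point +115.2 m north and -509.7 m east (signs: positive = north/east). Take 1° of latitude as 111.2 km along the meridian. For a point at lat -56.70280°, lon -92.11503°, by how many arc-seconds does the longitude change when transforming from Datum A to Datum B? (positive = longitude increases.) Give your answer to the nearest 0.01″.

Δλ = -30.06″

At latitude -56.70280°, cos φ = 0.548982.
1° of longitude at this latitude = 111.2 × cos φ = 61.05 km, so Δλ = -509.7 / 61046.8 = -0.0083493° = -30.058″.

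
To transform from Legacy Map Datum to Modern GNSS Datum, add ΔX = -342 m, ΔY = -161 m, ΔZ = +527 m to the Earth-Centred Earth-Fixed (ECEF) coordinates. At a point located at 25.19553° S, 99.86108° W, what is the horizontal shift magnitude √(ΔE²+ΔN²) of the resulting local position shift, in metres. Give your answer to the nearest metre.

648 m

The local east axis at (φ, λ) is (−sin λ, cos λ, 0), so ΔE = −sin(-99.86108°)·(-342) + cos(-99.86108°)·(-161) = -309.37 m.
The local north axis is (−sin φ cos λ, −sin φ sin λ, cos φ), giving ΔN = 24.934 + 67.526 + 476.861 = 569.32 m.
Horizontal magnitude = √(ΔE² + ΔN²) = √((-309.37)² + 569.32²) = 647.95 m.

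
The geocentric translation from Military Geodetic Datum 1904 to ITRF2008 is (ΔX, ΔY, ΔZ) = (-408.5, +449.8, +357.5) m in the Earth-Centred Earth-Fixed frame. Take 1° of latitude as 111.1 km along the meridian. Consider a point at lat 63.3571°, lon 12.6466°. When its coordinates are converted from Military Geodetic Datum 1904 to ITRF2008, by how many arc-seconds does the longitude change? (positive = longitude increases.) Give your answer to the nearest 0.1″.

sin φ = 0.893819, cos φ = 0.448428, sin λ = 0.218937, cos λ = 0.975739.
East component: ΔE = −sin λ·ΔX + cos λ·ΔY = −(0.218937)(-408.5) + (0.975739)(449.8) = 528.32 m.
1° of latitude spans 111100 m; at latitude φ, 1° of longitude spans that × cos φ = 49820.4 m, so Δλ = 528.32 / 49820.4 × 3600 = 38.176″.

Δλ = 38.2″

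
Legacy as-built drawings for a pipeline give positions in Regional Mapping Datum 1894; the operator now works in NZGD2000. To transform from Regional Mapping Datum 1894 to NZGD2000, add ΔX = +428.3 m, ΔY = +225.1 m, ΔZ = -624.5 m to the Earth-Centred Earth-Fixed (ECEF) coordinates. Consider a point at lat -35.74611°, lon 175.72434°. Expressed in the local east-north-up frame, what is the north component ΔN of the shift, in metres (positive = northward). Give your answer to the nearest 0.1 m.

ΔN = -746.6 m

The local north axis is (−sin φ cos λ, −sin φ sin λ, cos φ), giving ΔN = -249.514 + 9.804 − 506.853 = -746.56 m.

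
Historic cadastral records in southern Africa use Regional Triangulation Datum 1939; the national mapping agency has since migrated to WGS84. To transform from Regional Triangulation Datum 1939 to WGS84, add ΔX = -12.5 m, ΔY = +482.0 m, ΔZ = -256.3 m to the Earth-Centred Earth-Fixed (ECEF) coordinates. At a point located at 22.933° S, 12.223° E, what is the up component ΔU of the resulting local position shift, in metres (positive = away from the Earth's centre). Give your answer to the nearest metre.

At φ = -22.933°, λ = 12.223°: sin φ = -0.389654, cos φ = 0.920961, sin λ = 0.211717, cos λ = 0.977331.
ΔU = cos φ cos λ·ΔX + cos φ sin λ·ΔY + sin φ·ΔZ = (0.920961)(0.977331)(-12.5) + (0.920961)(0.211717)(482.0) + (-0.389654)(-256.3) = 182.60 m.

ΔU = 183 m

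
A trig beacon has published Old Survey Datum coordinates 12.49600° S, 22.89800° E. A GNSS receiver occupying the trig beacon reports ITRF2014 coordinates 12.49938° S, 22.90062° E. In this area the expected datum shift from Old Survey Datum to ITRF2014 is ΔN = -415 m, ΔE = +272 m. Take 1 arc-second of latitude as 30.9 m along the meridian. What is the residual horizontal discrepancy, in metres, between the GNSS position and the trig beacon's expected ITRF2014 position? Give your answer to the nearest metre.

Observed coordinate differences: Δφ = -0.00338°, Δλ = +0.00262°.
Converting to metres (1° lat = 111240 m, cos φ = 0.976311): observed ΔN = -376.0 m, observed ΔE = 284.5 m.
Subtracting the expected shift leaves a residual of -376.0 − (-415) = 39.0 m north and 284.5 − (272) = 12.5 m east.
Residual distance = √(39.0² + 12.5²) = 41.0 m.

41 m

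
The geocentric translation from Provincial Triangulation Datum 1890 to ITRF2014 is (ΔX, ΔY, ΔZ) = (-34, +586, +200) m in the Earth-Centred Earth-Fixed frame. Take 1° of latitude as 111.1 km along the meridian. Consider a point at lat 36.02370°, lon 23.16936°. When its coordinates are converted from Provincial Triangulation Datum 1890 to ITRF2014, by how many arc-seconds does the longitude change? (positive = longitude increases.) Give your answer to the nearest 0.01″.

Δλ = 22.12″

sin φ = 0.588120, cos φ = 0.808774, sin λ = 0.393450, cos λ = 0.919346.
East component: ΔE = −sin λ·ΔX + cos λ·ΔY = −(0.393450)(-34) + (0.919346)(586) = 552.11 m.
1° of latitude spans 111100 m; at latitude φ, 1° of longitude spans that × cos φ = 89854.8 m, so Δλ = 552.11 / 89854.8 × 3600 = 22.120″.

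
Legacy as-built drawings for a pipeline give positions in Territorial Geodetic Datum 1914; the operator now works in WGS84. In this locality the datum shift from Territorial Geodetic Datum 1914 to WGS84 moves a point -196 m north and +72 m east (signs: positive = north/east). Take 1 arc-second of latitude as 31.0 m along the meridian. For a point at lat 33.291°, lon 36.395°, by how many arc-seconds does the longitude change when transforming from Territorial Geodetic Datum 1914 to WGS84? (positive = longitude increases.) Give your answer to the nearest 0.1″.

Δλ = 2.8″

At latitude 33.291°, cos φ = 0.835894.
1″ of longitude at this latitude = 31.00 × cos φ = 25.9127 m, so Δλ = 72.0 / 25.9127 = 2.779″.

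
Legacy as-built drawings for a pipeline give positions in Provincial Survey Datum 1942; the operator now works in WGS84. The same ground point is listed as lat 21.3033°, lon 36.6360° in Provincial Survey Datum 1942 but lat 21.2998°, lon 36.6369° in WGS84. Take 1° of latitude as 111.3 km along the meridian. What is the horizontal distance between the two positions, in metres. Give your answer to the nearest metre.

401 m

Δφ = 21.2998° − 21.3033° = -0.0035°; Δλ = 36.6369° − 36.6360° = +0.0009°.
ΔN = Δφ × 111300 = -389.5 m; ΔE = Δλ × 111300 × cos(21.3033°) = +0.0009 × 111300 × 0.931670 = 93.3 m.
Distance = √(ΔE² + ΔN²) = √(93.3² + (-389.5)²) = 400.6 m.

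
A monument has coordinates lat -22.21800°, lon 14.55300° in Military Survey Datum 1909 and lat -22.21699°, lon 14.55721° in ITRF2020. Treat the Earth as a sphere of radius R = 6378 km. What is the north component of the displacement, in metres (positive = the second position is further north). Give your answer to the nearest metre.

Δφ = -22.21699° − -22.21800° = +0.00101°; Δλ = 14.55721° − 14.55300° = +0.00421°.
1° along a meridian = πR/180 = 111317 m.
ΔN = Δφ × 111317 = 112.4 m; ΔE = Δλ × 111317 × cos(-22.21800°) = +0.00421 × 111317 × 0.925752 = 433.8 m.

ΔN = 112 m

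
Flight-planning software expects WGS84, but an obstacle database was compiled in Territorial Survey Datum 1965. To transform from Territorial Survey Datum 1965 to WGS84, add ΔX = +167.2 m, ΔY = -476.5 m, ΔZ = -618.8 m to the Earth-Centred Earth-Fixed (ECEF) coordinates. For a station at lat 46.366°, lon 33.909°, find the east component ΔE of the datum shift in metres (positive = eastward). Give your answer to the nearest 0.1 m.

At φ = 46.366°, λ = 33.909°: sin φ = 0.723763, cos φ = 0.690049, sin λ = 0.557875, cos λ = 0.829925.
ΔE = −sin λ·ΔX + cos λ·ΔY = −(0.557875)·(167.2) + (0.829925)·(-476.5) = -488.74 m.

ΔE = -488.7 m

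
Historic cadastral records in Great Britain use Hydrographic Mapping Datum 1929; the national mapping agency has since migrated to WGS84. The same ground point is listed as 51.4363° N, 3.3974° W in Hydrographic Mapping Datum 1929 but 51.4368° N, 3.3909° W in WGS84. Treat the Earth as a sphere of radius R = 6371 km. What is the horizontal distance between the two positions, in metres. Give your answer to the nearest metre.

Δφ = 51.4368° − 51.4363° = +0.0005°; Δλ = -3.3909° − -3.3974° = +0.0065°.
1° along a meridian = πR/180 = 111195 m.
ΔN = Δφ × 111195 = 55.6 m; ΔE = Δλ × 111195 × cos(51.4363°) = +0.0065 × 111195 × 0.623384 = 450.6 m.
Distance = √(ΔE² + ΔN²) = √(450.6² + 55.6²) = 454.0 m.

454 m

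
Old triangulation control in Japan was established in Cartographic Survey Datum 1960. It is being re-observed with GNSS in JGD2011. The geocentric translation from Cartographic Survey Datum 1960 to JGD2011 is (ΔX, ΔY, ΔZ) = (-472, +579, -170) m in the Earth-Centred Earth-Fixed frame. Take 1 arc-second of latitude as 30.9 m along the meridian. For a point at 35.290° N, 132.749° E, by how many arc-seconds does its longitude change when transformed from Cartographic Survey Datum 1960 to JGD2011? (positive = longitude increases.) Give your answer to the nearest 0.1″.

sin φ = 0.577715, cos φ = 0.816238, sin λ = 0.734334, cos λ = -0.678788.
East component: ΔE = −sin λ·ΔX + cos λ·ΔY = −(0.734334)(-472) + (-0.678788)(579) = -46.41 m.
1° of latitude spans 3600 × 30.90 = 111240 m; at latitude φ, 1° of longitude spans that × cos φ = 90798.4 m, so Δλ = -46.41 / 90798.4 × 3600 = -1.840″.

Δλ = -1.8″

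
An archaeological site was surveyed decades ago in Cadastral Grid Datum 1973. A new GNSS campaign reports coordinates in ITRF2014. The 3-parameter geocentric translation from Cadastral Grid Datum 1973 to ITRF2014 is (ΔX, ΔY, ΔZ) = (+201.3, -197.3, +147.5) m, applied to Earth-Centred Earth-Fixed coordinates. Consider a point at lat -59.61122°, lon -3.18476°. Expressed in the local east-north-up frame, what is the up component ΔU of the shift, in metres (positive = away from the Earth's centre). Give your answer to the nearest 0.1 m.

The local up (radial) axis is (cos φ cos λ, cos φ sin λ, sin φ), giving ΔU = 101.673 + 5.545 − 127.235 = -20.02 m.

ΔU = -20.0 m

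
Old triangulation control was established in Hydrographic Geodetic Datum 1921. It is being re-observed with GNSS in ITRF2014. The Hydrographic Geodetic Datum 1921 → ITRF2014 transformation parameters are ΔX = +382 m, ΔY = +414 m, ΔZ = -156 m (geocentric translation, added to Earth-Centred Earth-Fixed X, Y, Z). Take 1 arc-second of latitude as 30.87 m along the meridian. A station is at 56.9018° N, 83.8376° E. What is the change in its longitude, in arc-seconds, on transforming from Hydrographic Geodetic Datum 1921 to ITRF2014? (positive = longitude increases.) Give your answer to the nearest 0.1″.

Δλ = -19.9″

sin φ = 0.837736, cos φ = 0.546076, sin λ = 0.994222, cos λ = 0.107347.
East component: ΔE = −sin λ·ΔX + cos λ·ΔY = −(0.994222)(382) + (0.107347)(414) = -335.35 m.
1° of latitude spans 3600 × 30.87 = 111132 m; at latitude φ, 1° of longitude spans that × cos φ = 60686.5 m, so Δλ = -335.35 / 60686.5 × 3600 = -19.893″.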